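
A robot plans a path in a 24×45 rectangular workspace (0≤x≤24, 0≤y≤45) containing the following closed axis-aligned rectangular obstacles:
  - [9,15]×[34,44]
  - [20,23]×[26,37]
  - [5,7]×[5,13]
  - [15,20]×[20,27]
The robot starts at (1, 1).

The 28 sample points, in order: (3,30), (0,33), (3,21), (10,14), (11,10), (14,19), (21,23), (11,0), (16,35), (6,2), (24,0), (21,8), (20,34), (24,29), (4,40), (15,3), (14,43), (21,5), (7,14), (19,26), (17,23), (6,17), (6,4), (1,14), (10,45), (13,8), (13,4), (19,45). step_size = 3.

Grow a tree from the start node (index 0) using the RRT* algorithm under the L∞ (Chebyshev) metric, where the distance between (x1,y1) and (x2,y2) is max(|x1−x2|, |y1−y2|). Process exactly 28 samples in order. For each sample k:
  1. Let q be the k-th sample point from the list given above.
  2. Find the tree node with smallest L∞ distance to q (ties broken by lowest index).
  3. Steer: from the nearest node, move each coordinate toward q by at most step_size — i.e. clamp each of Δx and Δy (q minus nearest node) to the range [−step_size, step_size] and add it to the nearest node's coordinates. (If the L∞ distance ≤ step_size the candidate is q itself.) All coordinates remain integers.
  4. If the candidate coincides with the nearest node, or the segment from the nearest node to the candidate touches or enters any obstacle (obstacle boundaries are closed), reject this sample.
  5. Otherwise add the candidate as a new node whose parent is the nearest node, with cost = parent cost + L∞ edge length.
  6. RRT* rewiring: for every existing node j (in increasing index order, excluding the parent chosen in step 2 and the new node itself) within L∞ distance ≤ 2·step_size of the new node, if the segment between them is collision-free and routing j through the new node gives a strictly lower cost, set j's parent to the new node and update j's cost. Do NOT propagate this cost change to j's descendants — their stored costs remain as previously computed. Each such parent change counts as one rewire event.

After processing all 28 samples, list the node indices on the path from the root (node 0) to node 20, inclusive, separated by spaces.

Path: 0 1 4 6 7 20

1. q=(3,30) nearest=0 d=29 new=(3,4) → add node 1 parent=0 cost=3
2. q=(0,33) nearest=1 d=29 new=(0,7) → add node 2 parent=1 cost=6
3. q=(3,21) nearest=2 d=14 new=(3,10) → add node 3 parent=2 cost=9
4. q=(10,14) nearest=3 d=7 new=(6,13) → blocked by [5,7]×[5,13], reject
5. q=(11,10) nearest=1 d=8 new=(6,7) → blocked by [5,7]×[5,13], reject
6. q=(14,19) nearest=3 d=11 new=(6,13) → blocked by [5,7]×[5,13], reject
7. q=(21,23) nearest=3 d=18 new=(6,13) → blocked by [5,7]×[5,13], reject
8. q=(11,0) nearest=1 d=8 new=(6,1) → add node 4 parent=1 cost=6
9. q=(16,35) nearest=3 d=25 new=(6,13) → blocked by [5,7]×[5,13], reject
10. q=(6,2) nearest=4 d=1 new=(6,2) → add node 5 parent=4 cost=7
11. q=(24,0) nearest=4 d=18 new=(9,0) → add node 6 parent=4 cost=9
12. q=(21,8) nearest=6 d=12 new=(12,3) → add node 7 parent=6 cost=12
13. q=(20,34) nearest=3 d=24 new=(6,13) → blocked by [5,7]×[5,13], reject
14. q=(24,29) nearest=3 d=21 new=(6,13) → blocked by [5,7]×[5,13], reject
15. q=(4,40) nearest=3 d=30 new=(4,13) → add node 8 parent=3 cost=12
16. q=(15,3) nearest=7 d=3 new=(15,3) → add node 9 parent=7 cost=15
17. q=(14,43) nearest=8 d=30 new=(7,16) → add node 10 parent=8 cost=15
18. q=(21,5) nearest=9 d=6 new=(18,5) → add node 11 parent=9 cost=18
19. q=(7,14) nearest=10 d=2 new=(7,14) → add node 12 parent=10 cost=17
20. q=(19,26) nearest=10 d=12 new=(10,19) → add node 13 parent=10 cost=18
21. q=(17,23) nearest=13 d=7 new=(13,22) → add node 14 parent=13 cost=21
22. q=(6,17) nearest=10 d=1 new=(6,17) → add node 15 parent=10 cost=16
23. q=(6,4) nearest=5 d=2 new=(6,4) → add node 16 parent=5 cost=9
24. q=(1,14) nearest=8 d=3 new=(1,14) → add node 17 parent=8 cost=15
25. q=(10,45) nearest=14 d=23 new=(10,25) → add node 18 parent=14 cost=24
26. q=(13,8) nearest=7 d=5 new=(13,6) → add node 19 parent=7 cost=15
27. q=(13,4) nearest=7 d=1 new=(13,4) → add node 20 parent=7 cost=13
28. q=(19,45) nearest=18 d=20 new=(13,28) → add node 21 parent=18 cost=27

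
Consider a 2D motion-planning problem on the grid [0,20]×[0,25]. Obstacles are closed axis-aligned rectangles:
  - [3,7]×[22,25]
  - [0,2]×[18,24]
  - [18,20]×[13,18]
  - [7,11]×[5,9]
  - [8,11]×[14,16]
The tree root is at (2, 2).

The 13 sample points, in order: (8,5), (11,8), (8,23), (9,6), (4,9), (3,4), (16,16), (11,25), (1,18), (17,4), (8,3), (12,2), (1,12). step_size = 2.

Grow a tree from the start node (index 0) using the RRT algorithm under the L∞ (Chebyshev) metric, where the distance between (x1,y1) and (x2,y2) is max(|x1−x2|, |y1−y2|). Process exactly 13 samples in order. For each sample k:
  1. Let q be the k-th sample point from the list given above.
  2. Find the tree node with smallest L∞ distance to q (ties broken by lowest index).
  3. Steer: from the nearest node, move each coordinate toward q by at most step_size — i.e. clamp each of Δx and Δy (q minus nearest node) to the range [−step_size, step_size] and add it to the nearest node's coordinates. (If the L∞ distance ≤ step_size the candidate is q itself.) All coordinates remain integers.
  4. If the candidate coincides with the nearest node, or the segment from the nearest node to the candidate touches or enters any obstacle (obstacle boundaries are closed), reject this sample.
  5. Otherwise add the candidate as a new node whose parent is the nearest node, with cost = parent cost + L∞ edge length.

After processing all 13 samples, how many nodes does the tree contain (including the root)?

1. q=(8,5) nearest=0 d=6 new=(4,4) → add node 1 parent=0 cost=2
2. q=(11,8) nearest=1 d=7 new=(6,6) → add node 2 parent=1 cost=4
3. q=(8,23) nearest=2 d=17 new=(8,8) → blocked by [7,11]×[5,9], reject
4. q=(9,6) nearest=2 d=3 new=(8,6) → blocked by [7,11]×[5,9], reject
5. q=(4,9) nearest=2 d=3 new=(4,8) → add node 3 parent=2 cost=6
6. q=(3,4) nearest=1 d=1 new=(3,4) → add node 4 parent=1 cost=3
7. q=(16,16) nearest=2 d=10 new=(8,8) → blocked by [7,11]×[5,9], reject
8. q=(11,25) nearest=3 d=17 new=(6,10) → add node 5 parent=3 cost=8
9. q=(1,18) nearest=5 d=8 new=(4,12) → add node 6 parent=5 cost=10
10. q=(17,4) nearest=2 d=11 new=(8,4) → blocked by [7,11]×[5,9], reject
11. q=(8,3) nearest=2 d=3 new=(8,4) → blocked by [7,11]×[5,9], reject
12. q=(12,2) nearest=2 d=6 new=(8,4) → blocked by [7,11]×[5,9], reject
13. q=(1,12) nearest=6 d=3 new=(2,12) → add node 7 parent=6 cost=12

Node count: 8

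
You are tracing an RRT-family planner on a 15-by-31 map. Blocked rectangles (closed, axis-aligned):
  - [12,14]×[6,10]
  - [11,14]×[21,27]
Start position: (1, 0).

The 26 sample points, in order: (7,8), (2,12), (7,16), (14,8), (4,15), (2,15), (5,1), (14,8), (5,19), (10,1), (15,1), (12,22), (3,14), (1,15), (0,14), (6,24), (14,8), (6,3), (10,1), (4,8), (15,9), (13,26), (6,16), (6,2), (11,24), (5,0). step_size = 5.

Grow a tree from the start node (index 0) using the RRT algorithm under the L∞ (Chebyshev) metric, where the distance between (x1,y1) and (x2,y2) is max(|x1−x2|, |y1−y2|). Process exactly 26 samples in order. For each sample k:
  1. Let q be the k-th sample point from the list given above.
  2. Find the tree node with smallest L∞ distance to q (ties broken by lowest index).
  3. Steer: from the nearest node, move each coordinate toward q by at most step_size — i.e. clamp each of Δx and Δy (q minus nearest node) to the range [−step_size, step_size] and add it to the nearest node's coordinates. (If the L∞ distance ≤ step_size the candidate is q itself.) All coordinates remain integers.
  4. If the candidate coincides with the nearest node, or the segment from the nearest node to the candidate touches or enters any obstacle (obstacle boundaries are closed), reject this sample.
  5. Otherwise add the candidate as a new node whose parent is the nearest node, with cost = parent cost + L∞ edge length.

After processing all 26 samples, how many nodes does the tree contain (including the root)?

1. q=(7,8) nearest=0 d=8 new=(6,5) → add node 1 parent=0 cost=5
2. q=(2,12) nearest=1 d=7 new=(2,10) → add node 2 parent=1 cost=10
3. q=(7,16) nearest=2 d=6 new=(7,15) → add node 3 parent=2 cost=15
4. q=(14,8) nearest=3 d=7 new=(12,10) → blocked by [12,14]×[6,10], reject
5. q=(4,15) nearest=3 d=3 new=(4,15) → add node 4 parent=3 cost=18
6. q=(2,15) nearest=4 d=2 new=(2,15) → add node 5 parent=4 cost=20
7. q=(5,1) nearest=0 d=4 new=(5,1) → add node 6 parent=0 cost=4
8. q=(14,8) nearest=3 d=7 new=(12,10) → blocked by [12,14]×[6,10], reject
9. q=(5,19) nearest=3 d=4 new=(5,19) → add node 7 parent=3 cost=19
10. q=(10,1) nearest=1 d=4 new=(10,1) → add node 8 parent=1 cost=9
11. q=(15,1) nearest=8 d=5 new=(15,1) → add node 9 parent=8 cost=14
12. q=(12,22) nearest=3 d=7 new=(12,20) → add node 10 parent=3 cost=20
13. q=(3,14) nearest=4 d=1 new=(3,14) → add node 11 parent=4 cost=19
14. q=(1,15) nearest=5 d=1 new=(1,15) → add node 12 parent=5 cost=21
15. q=(0,14) nearest=12 d=1 new=(0,14) → add node 13 parent=12 cost=22
16. q=(6,24) nearest=7 d=5 new=(6,24) → add node 14 parent=7 cost=24
17. q=(14,8) nearest=3 d=7 new=(12,10) → blocked by [12,14]×[6,10], reject
18. q=(6,3) nearest=1 d=2 new=(6,3) → add node 15 parent=1 cost=7
19. q=(10,1) nearest=8 d=0 → coincident, reject
20. q=(4,8) nearest=2 d=2 new=(4,8) → add node 16 parent=2 cost=12
21. q=(15,9) nearest=3 d=8 new=(12,10) → blocked by [12,14]×[6,10], reject
22. q=(13,26) nearest=10 d=6 new=(13,25) → blocked by [11,14]×[21,27], reject
23. q=(6,16) nearest=3 d=1 new=(6,16) → add node 17 parent=3 cost=16
24. q=(6,2) nearest=6 d=1 new=(6,2) → add node 18 parent=6 cost=5
25. q=(11,24) nearest=10 d=4 new=(11,24) → blocked by [11,14]×[21,27], reject
26. q=(5,0) nearest=6 d=1 new=(5,0) → add node 19 parent=6 cost=5

Node count: 20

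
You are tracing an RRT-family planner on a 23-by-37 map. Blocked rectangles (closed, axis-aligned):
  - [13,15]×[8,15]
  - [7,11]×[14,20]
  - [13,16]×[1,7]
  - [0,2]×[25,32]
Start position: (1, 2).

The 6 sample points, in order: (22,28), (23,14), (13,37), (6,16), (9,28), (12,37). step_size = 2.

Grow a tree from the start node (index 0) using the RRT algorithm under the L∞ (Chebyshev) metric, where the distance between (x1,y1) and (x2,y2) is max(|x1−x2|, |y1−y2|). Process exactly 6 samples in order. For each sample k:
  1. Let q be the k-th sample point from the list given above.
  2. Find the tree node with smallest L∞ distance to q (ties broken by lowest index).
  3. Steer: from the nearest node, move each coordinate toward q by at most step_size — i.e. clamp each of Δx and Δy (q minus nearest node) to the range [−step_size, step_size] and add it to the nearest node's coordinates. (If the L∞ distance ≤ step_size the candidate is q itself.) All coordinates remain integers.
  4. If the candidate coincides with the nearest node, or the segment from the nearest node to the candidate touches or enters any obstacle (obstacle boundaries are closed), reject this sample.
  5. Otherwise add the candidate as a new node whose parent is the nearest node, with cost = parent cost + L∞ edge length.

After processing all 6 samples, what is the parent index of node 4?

1. q=(22,28) nearest=0 d=26 new=(3,4) → add node 1 parent=0 cost=2
2. q=(23,14) nearest=1 d=20 new=(5,6) → add node 2 parent=1 cost=4
3. q=(13,37) nearest=2 d=31 new=(7,8) → add node 3 parent=2 cost=6
4. q=(6,16) nearest=3 d=8 new=(6,10) → add node 4 parent=3 cost=8
5. q=(9,28) nearest=4 d=18 new=(8,12) → add node 5 parent=4 cost=10
6. q=(12,37) nearest=5 d=25 new=(10,14) → blocked by [7,11]×[14,20], reject

Parent of node 4: 3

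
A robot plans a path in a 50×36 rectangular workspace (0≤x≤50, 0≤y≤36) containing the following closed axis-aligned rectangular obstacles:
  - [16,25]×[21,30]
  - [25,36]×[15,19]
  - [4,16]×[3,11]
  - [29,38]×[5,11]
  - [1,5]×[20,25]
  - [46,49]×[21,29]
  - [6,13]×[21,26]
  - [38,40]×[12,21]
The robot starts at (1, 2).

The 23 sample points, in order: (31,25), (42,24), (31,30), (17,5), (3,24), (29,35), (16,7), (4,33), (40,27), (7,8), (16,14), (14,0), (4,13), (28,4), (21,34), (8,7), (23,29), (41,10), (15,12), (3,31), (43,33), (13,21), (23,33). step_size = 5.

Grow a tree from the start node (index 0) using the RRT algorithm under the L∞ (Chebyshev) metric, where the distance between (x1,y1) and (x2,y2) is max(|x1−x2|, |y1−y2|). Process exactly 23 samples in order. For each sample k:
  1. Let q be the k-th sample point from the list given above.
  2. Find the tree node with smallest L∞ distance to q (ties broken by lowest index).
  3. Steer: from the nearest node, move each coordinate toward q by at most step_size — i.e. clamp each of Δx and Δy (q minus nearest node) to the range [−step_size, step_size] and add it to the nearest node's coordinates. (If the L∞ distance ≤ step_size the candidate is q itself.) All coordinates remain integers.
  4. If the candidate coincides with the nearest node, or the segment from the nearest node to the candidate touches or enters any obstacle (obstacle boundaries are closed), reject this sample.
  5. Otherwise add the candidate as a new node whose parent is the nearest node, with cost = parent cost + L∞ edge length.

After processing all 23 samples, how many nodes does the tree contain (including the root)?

1. q=(31,25) nearest=0 d=30 new=(6,7) → blocked by [4,16]×[3,11], reject
2. q=(42,24) nearest=0 d=41 new=(6,7) → blocked by [4,16]×[3,11], reject
3. q=(31,30) nearest=0 d=30 new=(6,7) → blocked by [4,16]×[3,11], reject
4. q=(17,5) nearest=0 d=16 new=(6,5) → blocked by [4,16]×[3,11], reject
5. q=(3,24) nearest=0 d=22 new=(3,7) → add node 1 parent=0 cost=5
6. q=(29,35) nearest=1 d=28 new=(8,12) → blocked by [4,16]×[3,11], reject
7. q=(16,7) nearest=1 d=13 new=(8,7) → blocked by [4,16]×[3,11], reject
8. q=(4,33) nearest=1 d=26 new=(4,12) → add node 2 parent=1 cost=10
9. q=(40,27) nearest=2 d=36 new=(9,17) → add node 3 parent=2 cost=15
10. q=(7,8) nearest=1 d=4 new=(7,8) → blocked by [4,16]×[3,11], reject
11. q=(16,14) nearest=3 d=7 new=(14,14) → add node 4 parent=3 cost=20
12. q=(14,0) nearest=1 d=11 new=(8,2) → blocked by [4,16]×[3,11], reject
13. q=(4,13) nearest=2 d=1 new=(4,13) → add node 5 parent=2 cost=11
14. q=(28,4) nearest=4 d=14 new=(19,9) → add node 6 parent=4 cost=25
15. q=(21,34) nearest=3 d=17 new=(14,22) → blocked by [6,13]×[21,26], reject
16. q=(8,7) nearest=1 d=5 new=(8,7) → blocked by [4,16]×[3,11], reject
17. q=(23,29) nearest=3 d=14 new=(14,22) → blocked by [6,13]×[21,26], reject
18. q=(41,10) nearest=6 d=22 new=(24,10) → add node 7 parent=6 cost=30
19. q=(15,12) nearest=4 d=2 new=(15,12) → add node 8 parent=4 cost=22
20. q=(3,31) nearest=3 d=14 new=(4,22) → blocked by [1,5]×[20,25], reject
21. q=(43,33) nearest=7 d=23 new=(29,15) → blocked by [25,36]×[15,19], reject
22. q=(13,21) nearest=3 d=4 new=(13,21) → blocked by [6,13]×[21,26], reject
23. q=(23,33) nearest=3 d=16 new=(14,22) → blocked by [6,13]×[21,26], reject

Node count: 9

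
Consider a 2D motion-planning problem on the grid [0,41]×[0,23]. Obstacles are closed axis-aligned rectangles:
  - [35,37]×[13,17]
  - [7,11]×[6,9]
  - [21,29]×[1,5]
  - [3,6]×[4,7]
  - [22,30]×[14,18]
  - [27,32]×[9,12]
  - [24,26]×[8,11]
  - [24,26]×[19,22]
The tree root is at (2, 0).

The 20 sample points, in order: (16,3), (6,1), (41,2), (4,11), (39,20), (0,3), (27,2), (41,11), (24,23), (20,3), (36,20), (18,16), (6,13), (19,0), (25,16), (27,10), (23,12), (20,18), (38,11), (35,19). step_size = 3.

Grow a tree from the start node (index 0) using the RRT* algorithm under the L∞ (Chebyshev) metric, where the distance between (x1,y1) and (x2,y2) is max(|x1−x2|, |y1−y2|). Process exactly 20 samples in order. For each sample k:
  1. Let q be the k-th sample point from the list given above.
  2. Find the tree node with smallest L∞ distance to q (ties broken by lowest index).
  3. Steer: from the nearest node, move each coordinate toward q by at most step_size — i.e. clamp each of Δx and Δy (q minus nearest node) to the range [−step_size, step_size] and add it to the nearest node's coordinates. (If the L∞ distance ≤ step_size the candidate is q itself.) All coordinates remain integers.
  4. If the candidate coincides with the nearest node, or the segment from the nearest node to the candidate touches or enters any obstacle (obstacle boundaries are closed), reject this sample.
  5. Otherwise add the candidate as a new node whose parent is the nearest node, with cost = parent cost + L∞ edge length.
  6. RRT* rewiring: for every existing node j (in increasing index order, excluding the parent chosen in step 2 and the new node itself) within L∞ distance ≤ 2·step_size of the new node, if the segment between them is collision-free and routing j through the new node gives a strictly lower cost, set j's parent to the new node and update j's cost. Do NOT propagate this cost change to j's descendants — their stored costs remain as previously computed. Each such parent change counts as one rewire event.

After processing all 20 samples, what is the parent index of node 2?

Parent of node 2: 1

1. q=(16,3) nearest=0 d=14 new=(5,3) → add node 1 parent=0 cost=3
2. q=(6,1) nearest=1 d=2 new=(6,1) → add node 2 parent=1 cost=5
3. q=(41,2) nearest=2 d=35 new=(9,2) → add node 3 parent=2 cost=8
4. q=(4,11) nearest=1 d=8 new=(4,6) → blocked by [3,6]×[4,7], reject
5. q=(39,20) nearest=3 d=30 new=(12,5) → add node 4 parent=3 cost=11
6. q=(0,3) nearest=0 d=3 new=(0,3) → add node 5 parent=0 cost=3
7. q=(27,2) nearest=4 d=15 new=(15,2) → add node 6 parent=4 cost=14
8. q=(41,11) nearest=6 d=26 new=(18,5) → add node 7 parent=6 cost=17
9. q=(24,23) nearest=4 d=18 new=(15,8) → add node 8 parent=4 cost=14
10. q=(20,3) nearest=7 d=2 new=(20,3) → add node 9 parent=7 cost=19
11. q=(36,20) nearest=9 d=17 new=(23,6) → blocked by [21,29]×[1,5], reject
12. q=(18,16) nearest=8 d=8 new=(18,11) → add node 10 parent=8 cost=17
13. q=(6,13) nearest=4 d=8 new=(9,8) → blocked by [7,11]×[6,9], reject
14. q=(19,0) nearest=9 d=3 new=(19,0) → add node 11 parent=9 cost=22
15. q=(25,16) nearest=10 d=7 new=(21,14) → add node 12 parent=10 cost=20
16. q=(27,10) nearest=12 d=6 new=(24,11) → blocked by [24,26]×[8,11], reject
17. q=(23,12) nearest=12 d=2 new=(23,12) → add node 13 parent=12 cost=22
18. q=(20,18) nearest=12 d=4 new=(20,17) → add node 14 parent=12 cost=23
19. q=(38,11) nearest=13 d=15 new=(26,11) → blocked by [24,26]×[8,11], reject
20. q=(35,19) nearest=13 d=12 new=(26,15) → blocked by [22,30]×[14,18], reject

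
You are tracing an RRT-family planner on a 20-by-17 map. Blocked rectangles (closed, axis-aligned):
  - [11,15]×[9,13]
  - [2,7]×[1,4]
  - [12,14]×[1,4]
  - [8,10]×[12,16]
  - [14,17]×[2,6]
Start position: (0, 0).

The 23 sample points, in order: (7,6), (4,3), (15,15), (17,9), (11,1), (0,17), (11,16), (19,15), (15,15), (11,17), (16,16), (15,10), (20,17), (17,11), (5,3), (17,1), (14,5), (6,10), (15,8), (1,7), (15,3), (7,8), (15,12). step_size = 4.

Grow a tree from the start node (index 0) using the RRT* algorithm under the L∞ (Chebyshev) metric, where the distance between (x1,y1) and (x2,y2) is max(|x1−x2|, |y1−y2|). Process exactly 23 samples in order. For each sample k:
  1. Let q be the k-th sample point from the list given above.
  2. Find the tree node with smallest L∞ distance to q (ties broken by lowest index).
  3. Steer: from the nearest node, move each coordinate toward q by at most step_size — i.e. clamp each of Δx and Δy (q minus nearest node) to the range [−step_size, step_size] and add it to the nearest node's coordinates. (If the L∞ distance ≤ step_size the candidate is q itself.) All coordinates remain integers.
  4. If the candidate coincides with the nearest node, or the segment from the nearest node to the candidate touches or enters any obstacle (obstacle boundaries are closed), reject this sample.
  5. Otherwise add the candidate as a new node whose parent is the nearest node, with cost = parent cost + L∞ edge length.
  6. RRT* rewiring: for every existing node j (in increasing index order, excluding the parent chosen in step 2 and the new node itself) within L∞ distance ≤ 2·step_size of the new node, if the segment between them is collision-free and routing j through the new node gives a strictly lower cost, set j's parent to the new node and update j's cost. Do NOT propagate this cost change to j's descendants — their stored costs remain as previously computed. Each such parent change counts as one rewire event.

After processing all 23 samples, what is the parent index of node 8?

1. q=(7,6) nearest=0 d=7 new=(4,4) → blocked by [2,7]×[1,4], reject
2. q=(4,3) nearest=0 d=4 new=(4,3) → blocked by [2,7]×[1,4], reject
3. q=(15,15) nearest=0 d=15 new=(4,4) → blocked by [2,7]×[1,4], reject
4. q=(17,9) nearest=0 d=17 new=(4,4) → blocked by [2,7]×[1,4], reject
5. q=(11,1) nearest=0 d=11 new=(4,1) → blocked by [2,7]×[1,4], reject
6. q=(0,17) nearest=0 d=17 new=(0,4) → add node 1 parent=0 cost=4
7. q=(11,16) nearest=1 d=12 new=(4,8) → add node 2 parent=1 cost=8
8. q=(19,15) nearest=2 d=15 new=(8,12) → blocked by [8,10]×[12,16], reject
9. q=(15,15) nearest=2 d=11 new=(8,12) → blocked by [8,10]×[12,16], reject
10. q=(11,17) nearest=2 d=9 new=(8,12) → blocked by [8,10]×[12,16], reject
11. q=(16,16) nearest=2 d=12 new=(8,12) → blocked by [8,10]×[12,16], reject
12. q=(15,10) nearest=2 d=11 new=(8,10) → add node 3 parent=2 cost=12
13. q=(20,17) nearest=3 d=12 new=(12,14) → blocked by [11,15]×[9,13], reject
14. q=(17,11) nearest=3 d=9 new=(12,11) → blocked by [11,15]×[9,13], reject
15. q=(5,3) nearest=0 d=5 new=(4,3) → blocked by [2,7]×[1,4], reject
16. q=(17,1) nearest=3 d=9 new=(12,6) → add node 4 parent=3 cost=16
17. q=(14,5) nearest=4 d=2 new=(14,5) → blocked by [14,17]×[2,6], reject
18. q=(6,10) nearest=2 d=2 new=(6,10) → add node 5 parent=2 cost=10
19. q=(15,8) nearest=4 d=3 new=(15,8) → add node 6 parent=4 cost=19
20. q=(1,7) nearest=1 d=3 new=(1,7) → add node 7 parent=1 cost=7
21. q=(15,3) nearest=4 d=3 new=(15,3) → blocked by [12,14]×[1,4], reject
22. q=(7,8) nearest=3 d=2 new=(7,8) → add node 8 parent=3 cost=14
23. q=(15,12) nearest=6 d=4 new=(15,12) → blocked by [11,15]×[9,13], reject

Parent of node 8: 3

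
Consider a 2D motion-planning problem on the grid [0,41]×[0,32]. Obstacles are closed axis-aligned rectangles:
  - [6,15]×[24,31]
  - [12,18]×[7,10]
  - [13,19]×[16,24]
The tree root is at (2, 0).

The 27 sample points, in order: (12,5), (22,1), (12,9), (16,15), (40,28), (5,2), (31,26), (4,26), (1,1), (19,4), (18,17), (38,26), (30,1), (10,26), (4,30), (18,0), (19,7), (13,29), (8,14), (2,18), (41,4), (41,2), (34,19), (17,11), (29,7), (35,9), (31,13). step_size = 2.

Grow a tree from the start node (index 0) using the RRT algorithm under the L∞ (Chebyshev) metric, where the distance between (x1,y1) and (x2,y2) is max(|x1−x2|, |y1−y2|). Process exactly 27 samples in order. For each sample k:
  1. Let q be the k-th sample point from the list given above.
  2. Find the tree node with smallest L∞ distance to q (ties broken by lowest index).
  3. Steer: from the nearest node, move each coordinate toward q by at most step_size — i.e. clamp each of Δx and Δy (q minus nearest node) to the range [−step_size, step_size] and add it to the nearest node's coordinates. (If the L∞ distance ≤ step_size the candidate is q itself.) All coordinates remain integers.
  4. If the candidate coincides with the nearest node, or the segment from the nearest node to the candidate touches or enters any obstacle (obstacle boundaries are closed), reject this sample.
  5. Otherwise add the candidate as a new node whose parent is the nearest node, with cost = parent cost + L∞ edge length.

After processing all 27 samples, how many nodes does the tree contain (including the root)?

1. q=(12,5) nearest=0 d=10 new=(4,2) → add node 1 parent=0 cost=2
2. q=(22,1) nearest=1 d=18 new=(6,1) → add node 2 parent=1 cost=4
3. q=(12,9) nearest=1 d=8 new=(6,4) → add node 3 parent=1 cost=4
4. q=(16,15) nearest=3 d=11 new=(8,6) → add node 4 parent=3 cost=6
5. q=(40,28) nearest=4 d=32 new=(10,8) → add node 5 parent=4 cost=8
6. q=(5,2) nearest=1 d=1 new=(5,2) → add node 6 parent=1 cost=3
7. q=(31,26) nearest=5 d=21 new=(12,10) → blocked by [12,18]×[7,10], reject
8. q=(4,26) nearest=5 d=18 new=(8,10) → add node 7 parent=5 cost=10
9. q=(1,1) nearest=0 d=1 new=(1,1) → add node 8 parent=0 cost=1
10. q=(19,4) nearest=5 d=9 new=(12,6) → add node 9 parent=5 cost=10
11. q=(18,17) nearest=5 d=9 new=(12,10) → blocked by [12,18]×[7,10], reject
12. q=(38,26) nearest=9 d=26 new=(14,8) → blocked by [12,18]×[7,10], reject
13. q=(30,1) nearest=9 d=18 new=(14,4) → add node 10 parent=9 cost=12
14. q=(10,26) nearest=7 d=16 new=(10,12) → add node 11 parent=7 cost=12
15. q=(4,30) nearest=11 d=18 new=(8,14) → add node 12 parent=11 cost=14
16. q=(18,0) nearest=10 d=4 new=(16,2) → add node 13 parent=10 cost=14
17. q=(19,7) nearest=10 d=5 new=(16,6) → add node 14 parent=10 cost=14
18. q=(13,29) nearest=12 d=15 new=(10,16) → add node 15 parent=12 cost=16
19. q=(8,14) nearest=12 d=0 → coincident, reject
20. q=(2,18) nearest=12 d=6 new=(6,16) → add node 16 parent=12 cost=16
21. q=(41,4) nearest=13 d=25 new=(18,4) → add node 17 parent=13 cost=16
22. q=(41,2) nearest=17 d=23 new=(20,2) → add node 18 parent=17 cost=18
23. q=(34,19) nearest=17 d=16 new=(20,6) → add node 19 parent=17 cost=18
24. q=(17,11) nearest=9 d=5 new=(14,8) → blocked by [12,18]×[7,10], reject
25. q=(29,7) nearest=18 d=9 new=(22,4) → add node 20 parent=18 cost=20
26. q=(35,9) nearest=20 d=13 new=(24,6) → add node 21 parent=20 cost=22
27. q=(31,13) nearest=21 d=7 new=(26,8) → add node 22 parent=21 cost=24

Node count: 23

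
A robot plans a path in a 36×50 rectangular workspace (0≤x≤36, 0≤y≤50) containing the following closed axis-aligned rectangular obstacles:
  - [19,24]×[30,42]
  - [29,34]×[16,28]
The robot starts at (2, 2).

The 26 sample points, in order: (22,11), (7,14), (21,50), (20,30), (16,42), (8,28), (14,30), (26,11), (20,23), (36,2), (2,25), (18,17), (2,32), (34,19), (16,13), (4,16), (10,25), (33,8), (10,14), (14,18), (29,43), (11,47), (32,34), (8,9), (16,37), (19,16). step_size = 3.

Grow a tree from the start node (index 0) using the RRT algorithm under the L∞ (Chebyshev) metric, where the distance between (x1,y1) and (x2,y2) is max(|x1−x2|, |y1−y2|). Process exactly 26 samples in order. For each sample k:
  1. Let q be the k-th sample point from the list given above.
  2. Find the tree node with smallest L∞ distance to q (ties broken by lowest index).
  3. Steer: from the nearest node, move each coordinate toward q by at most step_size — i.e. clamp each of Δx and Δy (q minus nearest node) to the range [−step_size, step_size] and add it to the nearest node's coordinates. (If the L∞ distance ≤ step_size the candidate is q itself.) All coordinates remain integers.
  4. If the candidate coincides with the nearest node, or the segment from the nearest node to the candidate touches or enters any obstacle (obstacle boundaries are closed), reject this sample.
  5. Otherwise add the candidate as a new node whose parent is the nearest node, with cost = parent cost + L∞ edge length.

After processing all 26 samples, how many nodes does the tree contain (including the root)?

1. q=(22,11) nearest=0 d=20 new=(5,5) → add node 1 parent=0 cost=3
2. q=(7,14) nearest=1 d=9 new=(7,8) → add node 2 parent=1 cost=6
3. q=(21,50) nearest=2 d=42 new=(10,11) → add node 3 parent=2 cost=9
4. q=(20,30) nearest=3 d=19 new=(13,14) → add node 4 parent=3 cost=12
5. q=(16,42) nearest=4 d=28 new=(16,17) → add node 5 parent=4 cost=15
6. q=(8,28) nearest=5 d=11 new=(13,20) → add node 6 parent=5 cost=18
7. q=(14,30) nearest=6 d=10 new=(14,23) → add node 7 parent=6 cost=21
8. q=(26,11) nearest=5 d=10 new=(19,14) → add node 8 parent=5 cost=18
9. q=(20,23) nearest=5 d=6 new=(19,20) → add node 9 parent=5 cost=18
10. q=(36,2) nearest=8 d=17 new=(22,11) → add node 10 parent=8 cost=21
11. q=(2,25) nearest=4 d=11 new=(10,17) → add node 11 parent=4 cost=15
12. q=(18,17) nearest=5 d=2 new=(18,17) → add node 12 parent=5 cost=17
13. q=(2,32) nearest=6 d=12 new=(10,23) → add node 13 parent=6 cost=21
14. q=(34,19) nearest=10 d=12 new=(25,14) → add node 14 parent=10 cost=24
15. q=(16,13) nearest=4 d=3 new=(16,13) → add node 15 parent=4 cost=15
16. q=(4,16) nearest=3 d=6 new=(7,14) → add node 16 parent=3 cost=12
17. q=(10,25) nearest=13 d=2 new=(10,25) → add node 17 parent=13 cost=23
18. q=(33,8) nearest=14 d=8 new=(28,11) → add node 18 parent=14 cost=27
19. q=(10,14) nearest=3 d=3 new=(10,14) → add node 19 parent=3 cost=12
20. q=(14,18) nearest=5 d=2 new=(14,18) → add node 20 parent=5 cost=17
21. q=(29,43) nearest=17 d=19 new=(13,28) → add node 21 parent=17 cost=26
22. q=(11,47) nearest=21 d=19 new=(11,31) → add node 22 parent=21 cost=29
23. q=(32,34) nearest=9 d=14 new=(22,23) → add node 23 parent=9 cost=21
24. q=(8,9) nearest=2 d=1 new=(8,9) → add node 24 parent=2 cost=7
25. q=(16,37) nearest=22 d=6 new=(14,34) → add node 25 parent=22 cost=32
26. q=(19,16) nearest=12 d=1 new=(19,16) → add node 26 parent=12 cost=18

Node count: 27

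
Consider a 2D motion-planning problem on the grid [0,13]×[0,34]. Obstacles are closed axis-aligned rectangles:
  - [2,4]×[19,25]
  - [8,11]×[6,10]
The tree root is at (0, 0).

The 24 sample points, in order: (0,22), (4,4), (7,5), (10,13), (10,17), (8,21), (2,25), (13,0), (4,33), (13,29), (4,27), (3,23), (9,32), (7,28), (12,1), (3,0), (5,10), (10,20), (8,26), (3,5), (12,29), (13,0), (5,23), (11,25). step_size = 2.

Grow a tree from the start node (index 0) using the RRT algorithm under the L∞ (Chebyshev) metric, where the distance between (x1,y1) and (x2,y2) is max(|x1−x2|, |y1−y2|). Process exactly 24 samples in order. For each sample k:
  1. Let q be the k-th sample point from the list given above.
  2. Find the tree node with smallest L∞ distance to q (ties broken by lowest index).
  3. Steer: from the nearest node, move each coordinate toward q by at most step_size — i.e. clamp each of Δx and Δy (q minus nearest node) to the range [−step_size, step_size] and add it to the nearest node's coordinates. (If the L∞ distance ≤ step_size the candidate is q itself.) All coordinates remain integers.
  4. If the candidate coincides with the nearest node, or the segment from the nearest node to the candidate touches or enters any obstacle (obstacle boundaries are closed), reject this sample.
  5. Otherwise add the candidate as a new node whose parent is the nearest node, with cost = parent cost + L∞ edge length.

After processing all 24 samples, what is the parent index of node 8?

Parent of node 8: 7

1. q=(0,22) nearest=0 d=22 new=(0,2) → add node 1 parent=0 cost=2
2. q=(4,4) nearest=0 d=4 new=(2,2) → add node 2 parent=0 cost=2
3. q=(7,5) nearest=2 d=5 new=(4,4) → add node 3 parent=2 cost=4
4. q=(10,13) nearest=3 d=9 new=(6,6) → add node 4 parent=3 cost=6
5. q=(10,17) nearest=4 d=11 new=(8,8) → blocked by [8,11]×[6,10], reject
6. q=(8,21) nearest=4 d=15 new=(8,8) → blocked by [8,11]×[6,10], reject
7. q=(2,25) nearest=4 d=19 new=(4,8) → add node 5 parent=4 cost=8
8. q=(13,0) nearest=4 d=7 new=(8,4) → add node 6 parent=4 cost=8
9. q=(4,33) nearest=5 d=25 new=(4,10) → add node 7 parent=5 cost=10
10. q=(13,29) nearest=7 d=19 new=(6,12) → add node 8 parent=7 cost=12
11. q=(4,27) nearest=8 d=15 new=(4,14) → add node 9 parent=8 cost=14
12. q=(3,23) nearest=9 d=9 new=(3,16) → add node 10 parent=9 cost=16
13. q=(9,32) nearest=10 d=16 new=(5,18) → add node 11 parent=10 cost=18
14. q=(7,28) nearest=11 d=10 new=(7,20) → add node 12 parent=11 cost=20
15. q=(12,1) nearest=6 d=4 new=(10,2) → add node 13 parent=6 cost=10
16. q=(3,0) nearest=2 d=2 new=(3,0) → add node 14 parent=2 cost=4
17. q=(5,10) nearest=7 d=1 new=(5,10) → add node 15 parent=7 cost=11
18. q=(10,20) nearest=12 d=3 new=(9,20) → add node 16 parent=12 cost=22
19. q=(8,26) nearest=12 d=6 new=(8,22) → add node 17 parent=12 cost=22
20. q=(3,5) nearest=3 d=1 new=(3,5) → add node 18 parent=3 cost=5
21. q=(12,29) nearest=17 d=7 new=(10,24) → add node 19 parent=17 cost=24
22. q=(13,0) nearest=13 d=3 new=(12,0) → add node 20 parent=13 cost=12
23. q=(5,23) nearest=12 d=3 new=(5,22) → add node 21 parent=12 cost=22
24. q=(11,25) nearest=19 d=1 new=(11,25) → add node 22 parent=19 cost=25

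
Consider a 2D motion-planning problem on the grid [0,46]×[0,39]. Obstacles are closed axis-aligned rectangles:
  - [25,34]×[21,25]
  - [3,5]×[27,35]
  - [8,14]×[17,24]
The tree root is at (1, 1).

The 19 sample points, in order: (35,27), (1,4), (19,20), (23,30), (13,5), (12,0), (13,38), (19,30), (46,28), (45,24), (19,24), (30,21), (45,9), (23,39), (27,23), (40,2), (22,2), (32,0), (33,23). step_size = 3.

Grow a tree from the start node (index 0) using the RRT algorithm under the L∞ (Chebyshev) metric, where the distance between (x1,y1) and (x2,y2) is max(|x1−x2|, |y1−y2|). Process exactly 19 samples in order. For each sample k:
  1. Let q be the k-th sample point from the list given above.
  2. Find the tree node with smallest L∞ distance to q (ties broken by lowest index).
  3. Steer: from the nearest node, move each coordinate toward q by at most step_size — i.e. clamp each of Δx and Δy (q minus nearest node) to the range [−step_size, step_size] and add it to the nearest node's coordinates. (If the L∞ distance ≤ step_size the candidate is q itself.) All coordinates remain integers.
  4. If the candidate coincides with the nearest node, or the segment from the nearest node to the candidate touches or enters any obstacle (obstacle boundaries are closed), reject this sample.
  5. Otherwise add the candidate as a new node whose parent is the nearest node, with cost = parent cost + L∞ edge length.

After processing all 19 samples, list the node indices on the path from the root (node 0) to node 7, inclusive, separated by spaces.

1. q=(35,27) nearest=0 d=34 new=(4,4) → add node 1 parent=0 cost=3
2. q=(1,4) nearest=0 d=3 new=(1,4) → add node 2 parent=0 cost=3
3. q=(19,20) nearest=1 d=16 new=(7,7) → add node 3 parent=1 cost=6
4. q=(23,30) nearest=3 d=23 new=(10,10) → add node 4 parent=3 cost=9
5. q=(13,5) nearest=4 d=5 new=(13,7) → add node 5 parent=4 cost=12
6. q=(12,0) nearest=3 d=7 new=(10,4) → add node 6 parent=3 cost=9
7. q=(13,38) nearest=4 d=28 new=(13,13) → add node 7 parent=4 cost=12
8. q=(19,30) nearest=7 d=17 new=(16,16) → add node 8 parent=7 cost=15
9. q=(46,28) nearest=8 d=30 new=(19,19) → add node 9 parent=8 cost=18
10. q=(45,24) nearest=9 d=26 new=(22,22) → add node 10 parent=9 cost=21
11. q=(19,24) nearest=10 d=3 new=(19,24) → add node 11 parent=10 cost=24
12. q=(30,21) nearest=10 d=8 new=(25,21) → blocked by [25,34]×[21,25], reject
13. q=(45,9) nearest=10 d=23 new=(25,19) → add node 12 parent=10 cost=24
14. q=(23,39) nearest=11 d=15 new=(22,27) → add node 13 parent=11 cost=27
15. q=(27,23) nearest=12 d=4 new=(27,22) → blocked by [25,34]×[21,25], reject
16. q=(40,2) nearest=12 d=17 new=(28,16) → add node 14 parent=12 cost=27
17. q=(22,2) nearest=5 d=9 new=(16,4) → add node 15 parent=5 cost=15
18. q=(32,0) nearest=8 d=16 new=(19,13) → add node 16 parent=8 cost=18
19. q=(33,23) nearest=14 d=7 new=(31,19) → add node 17 parent=14 cost=30

Path: 0 1 3 4 7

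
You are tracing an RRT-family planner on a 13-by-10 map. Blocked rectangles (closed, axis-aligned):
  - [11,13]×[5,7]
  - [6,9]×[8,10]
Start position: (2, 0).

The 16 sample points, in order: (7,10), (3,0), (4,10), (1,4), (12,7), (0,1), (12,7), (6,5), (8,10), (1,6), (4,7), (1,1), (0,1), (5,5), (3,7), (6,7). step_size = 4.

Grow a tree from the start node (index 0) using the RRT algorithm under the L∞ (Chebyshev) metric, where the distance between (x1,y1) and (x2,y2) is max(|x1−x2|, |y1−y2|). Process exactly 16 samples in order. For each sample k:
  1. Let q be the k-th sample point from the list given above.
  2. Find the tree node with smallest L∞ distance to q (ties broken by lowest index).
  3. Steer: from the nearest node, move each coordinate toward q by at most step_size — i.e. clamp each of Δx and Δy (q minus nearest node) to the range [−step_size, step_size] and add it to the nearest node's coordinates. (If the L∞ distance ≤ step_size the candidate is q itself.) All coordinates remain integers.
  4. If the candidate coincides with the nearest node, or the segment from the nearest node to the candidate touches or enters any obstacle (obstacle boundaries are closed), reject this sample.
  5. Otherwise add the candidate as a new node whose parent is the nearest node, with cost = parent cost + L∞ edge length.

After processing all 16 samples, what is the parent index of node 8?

1. q=(7,10) nearest=0 d=10 new=(6,4) → add node 1 parent=0 cost=4
2. q=(3,0) nearest=0 d=1 new=(3,0) → add node 2 parent=0 cost=1
3. q=(4,10) nearest=1 d=6 new=(4,8) → add node 3 parent=1 cost=8
4. q=(1,4) nearest=0 d=4 new=(1,4) → add node 4 parent=0 cost=4
5. q=(12,7) nearest=1 d=6 new=(10,7) → add node 5 parent=1 cost=8
6. q=(0,1) nearest=0 d=2 new=(0,1) → add node 6 parent=0 cost=2
7. q=(12,7) nearest=5 d=2 new=(12,7) → blocked by [11,13]×[5,7], reject
8. q=(6,5) nearest=1 d=1 new=(6,5) → add node 7 parent=1 cost=5
9. q=(8,10) nearest=5 d=3 new=(8,10) → blocked by [6,9]×[8,10], reject
10. q=(1,6) nearest=4 d=2 new=(1,6) → add node 8 parent=4 cost=6
11. q=(4,7) nearest=3 d=1 new=(4,7) → add node 9 parent=3 cost=9
12. q=(1,1) nearest=0 d=1 new=(1,1) → add node 10 parent=0 cost=1
13. q=(0,1) nearest=6 d=0 → coincident, reject
14. q=(5,5) nearest=1 d=1 new=(5,5) → add node 11 parent=1 cost=5
15. q=(3,7) nearest=3 d=1 new=(3,7) → add node 12 parent=3 cost=9
16. q=(6,7) nearest=3 d=2 new=(6,7) → add node 13 parent=3 cost=10

Parent of node 8: 4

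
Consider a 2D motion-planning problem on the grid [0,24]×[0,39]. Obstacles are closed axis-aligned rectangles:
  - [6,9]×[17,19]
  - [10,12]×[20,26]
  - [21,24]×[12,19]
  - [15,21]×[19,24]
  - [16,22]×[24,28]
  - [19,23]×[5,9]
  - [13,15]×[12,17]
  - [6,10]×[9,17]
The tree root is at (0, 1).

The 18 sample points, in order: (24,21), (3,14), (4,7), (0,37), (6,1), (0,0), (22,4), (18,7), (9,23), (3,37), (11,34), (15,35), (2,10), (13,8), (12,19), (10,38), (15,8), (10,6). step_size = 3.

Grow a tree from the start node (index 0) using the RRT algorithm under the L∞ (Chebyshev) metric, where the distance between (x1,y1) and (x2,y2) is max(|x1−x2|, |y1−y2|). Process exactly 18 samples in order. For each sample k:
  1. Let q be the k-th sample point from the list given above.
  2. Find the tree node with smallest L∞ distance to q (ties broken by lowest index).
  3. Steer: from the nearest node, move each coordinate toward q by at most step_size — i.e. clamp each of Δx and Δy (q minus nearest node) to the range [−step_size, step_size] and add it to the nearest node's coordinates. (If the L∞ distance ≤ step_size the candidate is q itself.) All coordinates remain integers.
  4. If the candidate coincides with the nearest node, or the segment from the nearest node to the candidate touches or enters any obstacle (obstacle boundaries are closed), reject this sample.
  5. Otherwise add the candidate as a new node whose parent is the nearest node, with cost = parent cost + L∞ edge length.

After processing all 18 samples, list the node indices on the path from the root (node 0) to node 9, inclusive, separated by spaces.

1. q=(24,21) nearest=0 d=24 new=(3,4) → add node 1 parent=0 cost=3
2. q=(3,14) nearest=1 d=10 new=(3,7) → add node 2 parent=1 cost=6
3. q=(4,7) nearest=2 d=1 new=(4,7) → add node 3 parent=2 cost=7
4. q=(0,37) nearest=2 d=30 new=(0,10) → add node 4 parent=2 cost=9
5. q=(6,1) nearest=1 d=3 new=(6,1) → add node 5 parent=1 cost=6
6. q=(0,0) nearest=0 d=1 new=(0,0) → add node 6 parent=0 cost=1
7. q=(22,4) nearest=5 d=16 new=(9,4) → add node 7 parent=5 cost=9
8. q=(18,7) nearest=7 d=9 new=(12,7) → add node 8 parent=7 cost=12
9. q=(9,23) nearest=4 d=13 new=(3,13) → add node 9 parent=4 cost=12
10. q=(3,37) nearest=9 d=24 new=(3,16) → add node 10 parent=9 cost=15
11. q=(11,34) nearest=10 d=18 new=(6,19) → blocked by [6,9]×[17,19], reject
12. q=(15,35) nearest=10 d=19 new=(6,19) → blocked by [6,9]×[17,19], reject
13. q=(2,10) nearest=4 d=2 new=(2,10) → add node 11 parent=4 cost=11
14. q=(13,8) nearest=8 d=1 new=(13,8) → add node 12 parent=8 cost=13
15. q=(12,19) nearest=9 d=9 new=(6,16) → blocked by [6,10]×[9,17], reject
16. q=(10,38) nearest=10 d=22 new=(6,19) → blocked by [6,9]×[17,19], reject
17. q=(15,8) nearest=12 d=2 new=(15,8) → add node 13 parent=12 cost=15
18. q=(10,6) nearest=7 d=2 new=(10,6) → add node 14 parent=7 cost=11

Path: 0 1 2 4 9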